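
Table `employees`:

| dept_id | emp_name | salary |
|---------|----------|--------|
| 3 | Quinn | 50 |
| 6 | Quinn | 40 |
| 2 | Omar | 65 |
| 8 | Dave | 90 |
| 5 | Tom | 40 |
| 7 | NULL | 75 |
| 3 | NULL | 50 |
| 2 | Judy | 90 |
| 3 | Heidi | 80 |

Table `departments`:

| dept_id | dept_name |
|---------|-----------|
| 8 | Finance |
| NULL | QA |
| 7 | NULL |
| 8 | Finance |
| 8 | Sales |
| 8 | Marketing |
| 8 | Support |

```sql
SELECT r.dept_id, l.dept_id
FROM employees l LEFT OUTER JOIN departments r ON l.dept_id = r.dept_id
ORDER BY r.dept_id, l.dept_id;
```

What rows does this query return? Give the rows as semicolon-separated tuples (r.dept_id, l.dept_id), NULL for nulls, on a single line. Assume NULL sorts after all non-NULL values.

(7, 7); (8, 8); (8, 8); (8, 8); (8, 8); (8, 8); (NULL, 2); (NULL, 2); (NULL, 3); (NULL, 3); (NULL, 3); (NULL, 5); (NULL, 6)

LEFT JOIN keeps every row from `employees`; unmatched rows get NULL for `departments`'s columns.
Matching on l.dept_id = r.dept_id. A NULL in a compared column never satisfies the condition.
- dept_id=3: no r row matches, row kept with r columns NULL.
- dept_id=6: no r row matches, row kept with r columns NULL.
- dept_id=2: no r row matches, row kept with r columns NULL.
- dept_id=8: 5 matching r row(s), so 5 row(s) emitted.
- dept_id=5: no r row matches, row kept with r columns NULL.
- dept_id=7: 1 matching r row(s), so 1 row(s) emitted.
- dept_id=3: no r row matches, row kept with r columns NULL.
- dept_id=2: no r row matches, row kept with r columns NULL.
- dept_id=3: no r row matches, row kept with r columns NULL.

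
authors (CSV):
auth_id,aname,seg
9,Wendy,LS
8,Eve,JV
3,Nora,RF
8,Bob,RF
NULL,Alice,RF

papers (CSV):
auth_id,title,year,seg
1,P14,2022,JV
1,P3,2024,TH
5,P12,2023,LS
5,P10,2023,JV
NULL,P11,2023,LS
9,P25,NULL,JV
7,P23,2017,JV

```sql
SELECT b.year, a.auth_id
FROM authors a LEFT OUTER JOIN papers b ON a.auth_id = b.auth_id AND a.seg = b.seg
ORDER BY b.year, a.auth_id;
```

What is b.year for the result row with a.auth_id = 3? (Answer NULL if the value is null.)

LEFT JOIN keeps every row from `authors`; unmatched rows get NULL for `papers`'s columns.
Matching on a.auth_id = b.auth_id AND a.seg = b.seg. A NULL in a compared column never satisfies the condition.
Matched pairs: 0; unmatched a rows kept: 5.

NULL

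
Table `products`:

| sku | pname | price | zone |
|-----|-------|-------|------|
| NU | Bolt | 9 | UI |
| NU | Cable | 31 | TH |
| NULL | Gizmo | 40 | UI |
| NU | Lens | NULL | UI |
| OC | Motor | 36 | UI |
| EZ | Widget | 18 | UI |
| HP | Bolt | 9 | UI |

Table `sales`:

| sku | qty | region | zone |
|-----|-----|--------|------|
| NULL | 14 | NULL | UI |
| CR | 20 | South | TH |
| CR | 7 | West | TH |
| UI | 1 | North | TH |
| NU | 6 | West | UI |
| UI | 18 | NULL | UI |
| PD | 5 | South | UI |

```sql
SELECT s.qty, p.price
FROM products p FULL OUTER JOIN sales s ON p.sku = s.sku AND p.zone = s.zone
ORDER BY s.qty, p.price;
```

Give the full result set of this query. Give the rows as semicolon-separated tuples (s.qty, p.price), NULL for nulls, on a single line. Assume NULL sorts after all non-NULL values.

(1, NULL); (5, NULL); (6, 9); (6, NULL); (7, NULL); (14, NULL); (18, NULL); (20, NULL); (NULL, 9); (NULL, 18); (NULL, 31); (NULL, 36); (NULL, 40)

FULL OUTER JOIN keeps every row from both sides; unmatched rows get NULL for the other side's columns.
Matching on p.sku = s.sku AND p.zone = s.zone. A NULL in a compared column never satisfies the condition.
Matched pairs: 2; unmatched p rows kept: 5; unmatched s rows kept: 6.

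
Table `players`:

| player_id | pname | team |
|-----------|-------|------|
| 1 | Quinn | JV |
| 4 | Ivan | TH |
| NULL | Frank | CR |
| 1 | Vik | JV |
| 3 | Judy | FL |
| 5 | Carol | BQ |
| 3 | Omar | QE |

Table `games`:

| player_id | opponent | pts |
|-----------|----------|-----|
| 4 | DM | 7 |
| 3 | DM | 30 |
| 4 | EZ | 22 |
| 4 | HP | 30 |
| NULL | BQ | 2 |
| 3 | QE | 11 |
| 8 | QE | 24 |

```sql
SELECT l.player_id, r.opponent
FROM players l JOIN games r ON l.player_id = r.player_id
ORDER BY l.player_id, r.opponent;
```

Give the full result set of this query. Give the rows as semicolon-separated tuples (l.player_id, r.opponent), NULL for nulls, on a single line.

INNER JOIN keeps only pairs where the ON condition holds.
Matching on l.player_id = r.player_id. A NULL in a compared column never satisfies the condition.
- player_id=1: no matching r row, dropped.
- player_id=4: 3 matching r row(s), so 3 row(s) emitted.
- player_id=NULL: no matching r row, dropped.
- player_id=1: no matching r row, dropped.
- player_id=3: 2 matching r row(s), so 2 row(s) emitted.
- player_id=5: no matching r row, dropped.
- player_id=3: 2 matching r row(s), so 2 row(s) emitted.
After projecting and ordering:
l.player_id | r.opponent
3 | DM
3 | DM
3 | QE
3 | QE
4 | DM
4 | EZ
4 | HP

(3, DM); (3, DM); (3, QE); (3, QE); (4, DM); (4, EZ); (4, HP)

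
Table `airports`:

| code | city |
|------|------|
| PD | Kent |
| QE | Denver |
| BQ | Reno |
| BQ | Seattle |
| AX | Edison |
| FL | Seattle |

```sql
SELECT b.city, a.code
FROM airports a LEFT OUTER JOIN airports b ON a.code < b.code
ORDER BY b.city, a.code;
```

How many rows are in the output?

15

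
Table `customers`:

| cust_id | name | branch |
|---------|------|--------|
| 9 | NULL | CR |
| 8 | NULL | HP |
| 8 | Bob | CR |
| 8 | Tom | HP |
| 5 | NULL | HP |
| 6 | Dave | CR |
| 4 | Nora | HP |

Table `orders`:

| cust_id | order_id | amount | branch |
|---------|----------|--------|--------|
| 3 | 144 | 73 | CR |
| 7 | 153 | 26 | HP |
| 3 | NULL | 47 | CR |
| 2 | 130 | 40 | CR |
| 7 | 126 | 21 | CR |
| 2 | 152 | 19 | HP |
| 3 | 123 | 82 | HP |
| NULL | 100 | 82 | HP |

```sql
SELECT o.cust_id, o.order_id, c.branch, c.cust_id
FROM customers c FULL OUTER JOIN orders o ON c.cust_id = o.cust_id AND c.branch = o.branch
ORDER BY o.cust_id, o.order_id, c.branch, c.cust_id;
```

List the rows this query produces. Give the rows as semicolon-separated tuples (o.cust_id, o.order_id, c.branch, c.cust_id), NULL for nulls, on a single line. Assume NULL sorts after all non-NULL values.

(2, 130, NULL, NULL); (2, 152, NULL, NULL); (3, 123, NULL, NULL); (3, 144, NULL, NULL); (3, NULL, NULL, NULL); (7, 126, NULL, NULL); (7, 153, NULL, NULL); (NULL, 100, NULL, NULL); (NULL, NULL, CR, 6); (NULL, NULL, CR, 8); (NULL, NULL, CR, 9); (NULL, NULL, HP, 4); (NULL, NULL, HP, 5); (NULL, NULL, HP, 8); (NULL, NULL, HP, 8)

FULL OUTER JOIN keeps every row from both sides; unmatched rows get NULL for the other side's columns.
Matching on c.cust_id = o.cust_id AND c.branch = o.branch. A NULL in a compared column never satisfies the condition.
Matched pairs: 0; unmatched c rows kept: 7; unmatched o rows kept: 8.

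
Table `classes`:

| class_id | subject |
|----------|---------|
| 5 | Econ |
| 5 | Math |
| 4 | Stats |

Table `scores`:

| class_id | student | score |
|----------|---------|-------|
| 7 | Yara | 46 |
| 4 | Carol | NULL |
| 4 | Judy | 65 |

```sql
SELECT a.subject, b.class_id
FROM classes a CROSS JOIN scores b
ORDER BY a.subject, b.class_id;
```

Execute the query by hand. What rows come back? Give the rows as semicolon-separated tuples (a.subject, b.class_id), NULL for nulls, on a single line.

(Econ, 4); (Econ, 4); (Econ, 7); (Math, 4); (Math, 4); (Math, 7); (Stats, 4); (Stats, 4); (Stats, 7)

CROSS JOIN pairs every row of `classes` with every row of `scores`: 3 × 3 = 9 rows.
After projecting and ordering:
a.subject | b.class_id
Econ | 4
Econ | 4
Econ | 7
Math | 4
Math | 4
Math | 7
Stats | 4
Stats | 4
Stats | 7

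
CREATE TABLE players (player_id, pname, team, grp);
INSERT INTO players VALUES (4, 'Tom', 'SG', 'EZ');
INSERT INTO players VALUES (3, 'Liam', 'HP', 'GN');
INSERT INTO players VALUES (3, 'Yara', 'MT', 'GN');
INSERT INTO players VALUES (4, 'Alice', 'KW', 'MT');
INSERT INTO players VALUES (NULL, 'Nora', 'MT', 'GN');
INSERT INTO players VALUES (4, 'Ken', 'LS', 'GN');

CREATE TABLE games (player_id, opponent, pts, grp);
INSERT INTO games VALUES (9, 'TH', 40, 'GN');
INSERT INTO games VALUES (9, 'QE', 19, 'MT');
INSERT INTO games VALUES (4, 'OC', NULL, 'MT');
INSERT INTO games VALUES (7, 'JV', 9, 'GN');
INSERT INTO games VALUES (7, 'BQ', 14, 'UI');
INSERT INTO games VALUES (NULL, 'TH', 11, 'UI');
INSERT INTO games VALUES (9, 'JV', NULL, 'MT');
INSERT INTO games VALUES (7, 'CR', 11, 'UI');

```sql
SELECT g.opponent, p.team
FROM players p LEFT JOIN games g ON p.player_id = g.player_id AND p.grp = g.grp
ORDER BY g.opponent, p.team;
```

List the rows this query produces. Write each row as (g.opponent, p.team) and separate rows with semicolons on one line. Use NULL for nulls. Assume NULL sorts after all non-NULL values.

(OC, KW); (NULL, HP); (NULL, LS); (NULL, MT); (NULL, MT); (NULL, SG)

LEFT JOIN keeps every row from `players`; unmatched rows get NULL for `games`'s columns.
Matching on p.player_id = g.player_id AND p.grp = g.grp. A NULL in a compared column never satisfies the condition.
- p[0] player_id=4, grp=EZ → no match; kept with NULLs on the g side.
- p[1] player_id=3, grp=GN → no match; kept with NULLs on the g side.
- p[2] player_id=3, grp=GN → no match; kept with NULLs on the g side.
- p[3] player_id=4, grp=MT → 1 match(es) in g → 1 row(s).
- p[4] player_id=NULL, grp=GN → no match; kept with NULLs on the g side.
- p[5] player_id=4, grp=GN → no match; kept with NULLs on the g side.
After projecting and ordering:
g.opponent | p.team
OC | KW
NULL | HP
NULL | LS
NULL | MT
NULL | MT
NULL | SG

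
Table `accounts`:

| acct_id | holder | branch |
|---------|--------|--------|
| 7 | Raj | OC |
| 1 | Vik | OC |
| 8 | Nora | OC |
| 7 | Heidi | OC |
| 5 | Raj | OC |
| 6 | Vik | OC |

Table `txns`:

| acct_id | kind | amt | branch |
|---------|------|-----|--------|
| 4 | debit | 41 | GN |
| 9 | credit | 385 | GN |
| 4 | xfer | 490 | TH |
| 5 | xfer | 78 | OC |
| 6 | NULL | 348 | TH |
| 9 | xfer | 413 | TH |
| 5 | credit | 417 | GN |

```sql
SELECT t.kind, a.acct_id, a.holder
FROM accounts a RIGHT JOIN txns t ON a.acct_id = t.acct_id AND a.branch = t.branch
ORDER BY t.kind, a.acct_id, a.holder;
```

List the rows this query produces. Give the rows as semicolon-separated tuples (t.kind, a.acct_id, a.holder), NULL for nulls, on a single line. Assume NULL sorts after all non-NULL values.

(credit, NULL, NULL); (credit, NULL, NULL); (debit, NULL, NULL); (xfer, 5, Raj); (xfer, NULL, NULL); (xfer, NULL, NULL); (NULL, NULL, NULL)

RIGHT JOIN keeps every row from `txns`; unmatched rows get NULL for `accounts`'s columns.
Matching on a.acct_id = t.acct_id AND a.branch = t.branch.
- a row (acct_id=7, branch=OC): no match.
- a row (acct_id=1, branch=OC): no match.
- a row (acct_id=8, branch=OC): no match.
- a row (acct_id=7, branch=OC): no match.
- a row (acct_id=5, branch=OC): matches 1 t row(s) → 1 output row(s).
- a row (acct_id=6, branch=OC): no match.
- plus 6 unmatched t row(s), each kept with NULL a columns.
After projecting and ordering:
t.kind | a.acct_id | a.holder
credit | NULL | NULL
credit | NULL | NULL
debit | NULL | NULL
xfer | 5 | Raj
xfer | NULL | NULL
xfer | NULL | NULL
NULL | NULL | NULL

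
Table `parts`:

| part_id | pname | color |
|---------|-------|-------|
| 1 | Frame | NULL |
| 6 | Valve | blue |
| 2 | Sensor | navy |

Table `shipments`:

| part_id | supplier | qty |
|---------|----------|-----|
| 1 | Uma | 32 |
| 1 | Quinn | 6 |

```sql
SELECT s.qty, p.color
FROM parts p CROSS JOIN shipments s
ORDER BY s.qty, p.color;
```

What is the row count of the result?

6

CROSS JOIN pairs every row of `parts` with every row of `shipments`: 3 × 2 = 6 rows.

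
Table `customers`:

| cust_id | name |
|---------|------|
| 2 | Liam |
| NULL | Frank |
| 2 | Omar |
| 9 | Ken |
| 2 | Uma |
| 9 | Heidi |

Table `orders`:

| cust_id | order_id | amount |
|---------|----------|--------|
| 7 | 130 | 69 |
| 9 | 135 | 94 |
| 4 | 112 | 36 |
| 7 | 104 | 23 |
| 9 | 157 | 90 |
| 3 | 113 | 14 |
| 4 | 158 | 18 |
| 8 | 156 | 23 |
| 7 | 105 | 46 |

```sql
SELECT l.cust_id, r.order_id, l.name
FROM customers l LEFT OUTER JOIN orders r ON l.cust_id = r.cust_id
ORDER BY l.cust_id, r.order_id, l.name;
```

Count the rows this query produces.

8

LEFT JOIN keeps every row from `customers`; unmatched rows get NULL for `orders`'s columns.
Matching on l.cust_id = r.cust_id. A NULL in a compared column never satisfies the condition.
- l (cust_id=2) has no partner → padded with NULL.
- l (cust_id=NULL) has no partner → padded with NULL.
- l (cust_id=2) has no partner → padded with NULL.
- l (cust_id=9) pairs with 2 row(s) of r.
- l (cust_id=2) has no partner → padded with NULL.
- l (cust_id=9) pairs with 2 row(s) of r.
Total: 4 matched + 4 padded = 8 rows.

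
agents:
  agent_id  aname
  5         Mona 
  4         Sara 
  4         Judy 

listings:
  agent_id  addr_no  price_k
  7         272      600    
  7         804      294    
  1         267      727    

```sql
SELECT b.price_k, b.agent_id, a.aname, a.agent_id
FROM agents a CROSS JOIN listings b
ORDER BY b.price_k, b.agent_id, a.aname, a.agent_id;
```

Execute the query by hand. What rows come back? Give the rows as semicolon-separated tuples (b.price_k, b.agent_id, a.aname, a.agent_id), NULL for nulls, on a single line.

(294, 7, Judy, 4); (294, 7, Mona, 5); (294, 7, Sara, 4); (600, 7, Judy, 4); (600, 7, Mona, 5); (600, 7, Sara, 4); (727, 1, Judy, 4); (727, 1, Mona, 5); (727, 1, Sara, 4)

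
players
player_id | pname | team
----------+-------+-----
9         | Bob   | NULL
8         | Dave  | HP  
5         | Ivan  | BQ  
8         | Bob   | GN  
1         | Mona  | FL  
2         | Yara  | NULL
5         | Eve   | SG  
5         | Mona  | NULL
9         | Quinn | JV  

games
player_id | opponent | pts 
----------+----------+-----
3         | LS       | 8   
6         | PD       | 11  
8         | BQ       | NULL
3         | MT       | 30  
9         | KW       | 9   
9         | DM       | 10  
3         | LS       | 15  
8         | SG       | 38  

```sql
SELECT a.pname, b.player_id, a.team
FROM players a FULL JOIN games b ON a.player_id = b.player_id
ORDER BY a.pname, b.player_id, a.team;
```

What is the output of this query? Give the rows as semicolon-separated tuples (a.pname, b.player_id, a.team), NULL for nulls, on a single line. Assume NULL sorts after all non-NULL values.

FULL OUTER JOIN keeps every row from both sides; unmatched rows get NULL for the other side's columns.
Matching on a.player_id = b.player_id.
- a row (player_id=9): matches 2 b row(s) → 2 output row(s).
- a row (player_id=8): matches 2 b row(s) → 2 output row(s).
- a row (player_id=5): no match → kept, b columns NULL.
- a row (player_id=8): matches 2 b row(s) → 2 output row(s).
- a row (player_id=1): no match → kept, b columns NULL.
- a row (player_id=2): no match → kept, b columns NULL.
- a row (player_id=5): no match → kept, b columns NULL.
- a row (player_id=5): no match → kept, b columns NULL.
- a row (player_id=9): matches 2 b row(s) → 2 output row(s).
- 4 row(s) from b found no a partner → padded with NULL.

(Bob, 8, GN); (Bob, 8, GN); (Bob, 9, NULL); (Bob, 9, NULL); (Dave, 8, HP); (Dave, 8, HP); (Eve, NULL, SG); (Ivan, NULL, BQ); (Mona, NULL, FL); (Mona, NULL, NULL); (Quinn, 9, JV); (Quinn, 9, JV); (Yara, NULL, NULL); (NULL, 3, NULL); (NULL, 3, NULL); (NULL, 3, NULL); (NULL, 6, NULL)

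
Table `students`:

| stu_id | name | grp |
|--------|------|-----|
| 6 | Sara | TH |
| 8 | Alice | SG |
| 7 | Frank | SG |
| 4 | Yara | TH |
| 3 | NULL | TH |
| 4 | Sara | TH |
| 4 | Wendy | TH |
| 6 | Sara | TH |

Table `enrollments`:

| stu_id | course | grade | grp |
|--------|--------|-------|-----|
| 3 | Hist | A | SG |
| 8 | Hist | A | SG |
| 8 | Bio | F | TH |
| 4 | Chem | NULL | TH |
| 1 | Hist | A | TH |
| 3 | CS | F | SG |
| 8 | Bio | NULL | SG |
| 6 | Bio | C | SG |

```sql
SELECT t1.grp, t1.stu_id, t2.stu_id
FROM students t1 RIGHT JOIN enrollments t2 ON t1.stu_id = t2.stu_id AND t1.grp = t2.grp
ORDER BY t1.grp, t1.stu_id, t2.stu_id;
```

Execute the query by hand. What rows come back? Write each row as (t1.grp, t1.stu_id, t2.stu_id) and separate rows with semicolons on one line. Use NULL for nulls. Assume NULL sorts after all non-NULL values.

(SG, 8, 8); (SG, 8, 8); (TH, 4, 4); (TH, 4, 4); (TH, 4, 4); (NULL, NULL, 1); (NULL, NULL, 3); (NULL, NULL, 3); (NULL, NULL, 6); (NULL, NULL, 8)

RIGHT JOIN keeps every row from `enrollments`; unmatched rows get NULL for `students`'s columns.
Matching on t1.stu_id = t2.stu_id AND t1.grp = t2.grp.
Matched pairs: 5; unmatched t2 rows kept: 5.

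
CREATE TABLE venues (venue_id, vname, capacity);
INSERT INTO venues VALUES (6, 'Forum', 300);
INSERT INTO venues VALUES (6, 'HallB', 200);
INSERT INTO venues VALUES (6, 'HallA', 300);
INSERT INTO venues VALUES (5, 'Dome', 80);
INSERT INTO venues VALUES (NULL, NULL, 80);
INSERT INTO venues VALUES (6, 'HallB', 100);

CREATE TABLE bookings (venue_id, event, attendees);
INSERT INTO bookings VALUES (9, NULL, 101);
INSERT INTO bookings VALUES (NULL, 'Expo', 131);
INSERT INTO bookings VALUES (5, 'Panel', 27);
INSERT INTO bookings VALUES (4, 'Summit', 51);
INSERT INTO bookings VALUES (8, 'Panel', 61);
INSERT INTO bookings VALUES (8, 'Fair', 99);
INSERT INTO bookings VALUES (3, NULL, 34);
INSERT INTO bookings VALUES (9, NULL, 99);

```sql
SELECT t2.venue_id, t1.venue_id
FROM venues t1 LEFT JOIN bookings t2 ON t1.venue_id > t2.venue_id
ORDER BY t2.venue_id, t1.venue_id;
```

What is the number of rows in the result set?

LEFT JOIN keeps every row from `venues`; unmatched rows get NULL for `bookings`'s columns.
Matching on t1.venue_id > t2.venue_id. A NULL in a compared column never satisfies the condition.
- t1 (venue_id=6) pairs with 3 row(s) of t2.
- t1 (venue_id=6) pairs with 3 row(s) of t2.
- t1 (venue_id=6) pairs with 3 row(s) of t2.
- t1 (venue_id=5) pairs with 2 row(s) of t2.
- t1 (venue_id=NULL) has no partner → padded with NULL.
- t1 (venue_id=6) pairs with 3 row(s) of t2.
Total: 14 matched + 1 padded = 15 rows.

15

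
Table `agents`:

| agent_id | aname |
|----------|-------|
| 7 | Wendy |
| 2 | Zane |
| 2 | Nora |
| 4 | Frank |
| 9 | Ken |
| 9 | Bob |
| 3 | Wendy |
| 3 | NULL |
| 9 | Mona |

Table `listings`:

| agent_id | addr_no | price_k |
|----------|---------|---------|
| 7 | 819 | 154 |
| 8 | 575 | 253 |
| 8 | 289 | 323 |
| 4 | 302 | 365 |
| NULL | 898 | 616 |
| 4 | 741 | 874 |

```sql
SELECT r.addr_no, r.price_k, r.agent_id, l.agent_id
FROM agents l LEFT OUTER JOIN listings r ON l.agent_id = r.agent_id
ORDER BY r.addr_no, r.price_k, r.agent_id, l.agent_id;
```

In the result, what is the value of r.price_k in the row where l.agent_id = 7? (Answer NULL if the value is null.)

154

LEFT JOIN keeps every row from `agents`; unmatched rows get NULL for `listings`'s columns.
Matching on l.agent_id = r.agent_id. A NULL in a compared column never satisfies the condition.
Matched pairs: 3; unmatched l rows kept: 7.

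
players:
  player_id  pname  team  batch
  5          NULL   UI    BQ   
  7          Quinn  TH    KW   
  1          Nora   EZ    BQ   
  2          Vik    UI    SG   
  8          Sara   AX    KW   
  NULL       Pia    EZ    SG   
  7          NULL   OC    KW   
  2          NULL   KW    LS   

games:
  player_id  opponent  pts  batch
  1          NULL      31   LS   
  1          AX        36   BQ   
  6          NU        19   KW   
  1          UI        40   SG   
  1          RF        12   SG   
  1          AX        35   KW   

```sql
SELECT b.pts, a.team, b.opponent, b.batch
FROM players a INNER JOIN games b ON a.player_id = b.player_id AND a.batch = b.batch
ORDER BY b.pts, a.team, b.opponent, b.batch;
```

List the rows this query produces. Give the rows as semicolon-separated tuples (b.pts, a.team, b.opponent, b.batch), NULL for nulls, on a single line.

INNER JOIN keeps only pairs where the ON condition holds.
Matching on a.player_id = b.player_id AND a.batch = b.batch. A NULL in a compared column never satisfies the condition.
Matched pairs: 1.

(36, EZ, AX, BQ)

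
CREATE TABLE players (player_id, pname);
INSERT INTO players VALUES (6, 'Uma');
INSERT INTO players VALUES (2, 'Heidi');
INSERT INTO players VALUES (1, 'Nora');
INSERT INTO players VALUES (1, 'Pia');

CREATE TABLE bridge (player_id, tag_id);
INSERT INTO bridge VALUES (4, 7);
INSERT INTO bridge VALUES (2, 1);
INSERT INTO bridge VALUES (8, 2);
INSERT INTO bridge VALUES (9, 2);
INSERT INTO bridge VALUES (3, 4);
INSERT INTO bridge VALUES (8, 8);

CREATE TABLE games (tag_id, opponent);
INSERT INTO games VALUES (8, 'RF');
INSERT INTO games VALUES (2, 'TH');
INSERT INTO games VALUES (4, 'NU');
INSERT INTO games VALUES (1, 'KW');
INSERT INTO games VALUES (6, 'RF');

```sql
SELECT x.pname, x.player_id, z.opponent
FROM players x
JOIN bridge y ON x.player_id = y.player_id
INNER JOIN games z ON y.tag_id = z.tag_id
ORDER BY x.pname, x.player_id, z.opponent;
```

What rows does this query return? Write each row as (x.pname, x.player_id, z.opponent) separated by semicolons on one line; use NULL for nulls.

(Heidi, 2, KW)

Joins associate left-to-right: players INNER JOIN bridge on player_id gives 1 intermediate row(s).
Then INNER JOIN `games z` on tag_id: keep only rows whose y.tag_id appears in z.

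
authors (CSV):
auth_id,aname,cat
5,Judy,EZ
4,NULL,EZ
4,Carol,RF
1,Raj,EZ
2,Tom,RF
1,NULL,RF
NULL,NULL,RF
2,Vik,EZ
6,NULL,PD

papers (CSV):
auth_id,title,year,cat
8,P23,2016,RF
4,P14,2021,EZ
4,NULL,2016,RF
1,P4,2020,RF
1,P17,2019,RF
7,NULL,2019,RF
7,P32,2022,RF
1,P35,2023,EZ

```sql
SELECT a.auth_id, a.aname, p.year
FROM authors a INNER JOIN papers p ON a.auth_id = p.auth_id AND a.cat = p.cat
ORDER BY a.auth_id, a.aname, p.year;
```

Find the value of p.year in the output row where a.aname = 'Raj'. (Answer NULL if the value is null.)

2023

INNER JOIN keeps only pairs where the ON condition holds.
Matching on a.auth_id = p.auth_id AND a.cat = p.cat. A NULL in a compared column never satisfies the condition.
- a (auth_id=5, cat=EZ) has no partner → excluded.
- a (auth_id=4, cat=EZ) pairs with 1 row(s) of p.
- a (auth_id=4, cat=RF) pairs with 1 row(s) of p.
- a (auth_id=1, cat=EZ) pairs with 1 row(s) of p.
- a (auth_id=2, cat=RF) has no partner → excluded.
- a (auth_id=1, cat=RF) pairs with 2 row(s) of p.
- a (auth_id=NULL, cat=RF) has no partner → excluded.
- a (auth_id=2, cat=EZ) has no partner → excluded.
- a (auth_id=6, cat=PD) has no partner → excluded.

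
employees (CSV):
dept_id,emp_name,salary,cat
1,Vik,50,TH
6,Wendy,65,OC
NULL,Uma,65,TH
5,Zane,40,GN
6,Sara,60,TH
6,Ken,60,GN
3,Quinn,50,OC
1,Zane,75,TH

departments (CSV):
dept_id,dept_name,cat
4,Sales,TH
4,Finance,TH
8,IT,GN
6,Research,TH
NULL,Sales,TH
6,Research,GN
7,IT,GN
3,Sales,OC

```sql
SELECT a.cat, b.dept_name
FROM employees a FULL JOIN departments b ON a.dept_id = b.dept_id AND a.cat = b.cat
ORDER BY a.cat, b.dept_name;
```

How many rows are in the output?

FULL OUTER JOIN keeps every row from both sides; unmatched rows get NULL for the other side's columns.
Matching on a.dept_id = b.dept_id AND a.cat = b.cat. A NULL in a compared column never satisfies the condition.
Matched pairs: 3; unmatched a rows kept: 5; unmatched b rows kept: 5.
Total: 3 matched + 10 padded = 13 rows.

13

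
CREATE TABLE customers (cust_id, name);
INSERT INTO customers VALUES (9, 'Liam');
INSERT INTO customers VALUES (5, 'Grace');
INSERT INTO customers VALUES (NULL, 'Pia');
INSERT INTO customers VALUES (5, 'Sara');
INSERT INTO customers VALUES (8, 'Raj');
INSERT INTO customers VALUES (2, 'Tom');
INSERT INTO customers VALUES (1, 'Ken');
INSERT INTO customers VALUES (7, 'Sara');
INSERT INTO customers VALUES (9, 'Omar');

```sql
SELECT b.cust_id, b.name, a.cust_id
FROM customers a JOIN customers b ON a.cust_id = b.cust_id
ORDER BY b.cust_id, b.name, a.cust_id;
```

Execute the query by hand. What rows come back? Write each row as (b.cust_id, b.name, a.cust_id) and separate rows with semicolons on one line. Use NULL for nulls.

INNER JOIN keeps only pairs where the ON condition holds.
Matching on a.cust_id = b.cust_id. A NULL in a compared column never satisfies the condition.
Matched pairs: 12.

(1, Ken, 1); (2, Tom, 2); (5, Grace, 5); (5, Grace, 5); (5, Sara, 5); (5, Sara, 5); (7, Sara, 7); (8, Raj, 8); (9, Liam, 9); (9, Liam, 9); (9, Omar, 9); (9, Omar, 9)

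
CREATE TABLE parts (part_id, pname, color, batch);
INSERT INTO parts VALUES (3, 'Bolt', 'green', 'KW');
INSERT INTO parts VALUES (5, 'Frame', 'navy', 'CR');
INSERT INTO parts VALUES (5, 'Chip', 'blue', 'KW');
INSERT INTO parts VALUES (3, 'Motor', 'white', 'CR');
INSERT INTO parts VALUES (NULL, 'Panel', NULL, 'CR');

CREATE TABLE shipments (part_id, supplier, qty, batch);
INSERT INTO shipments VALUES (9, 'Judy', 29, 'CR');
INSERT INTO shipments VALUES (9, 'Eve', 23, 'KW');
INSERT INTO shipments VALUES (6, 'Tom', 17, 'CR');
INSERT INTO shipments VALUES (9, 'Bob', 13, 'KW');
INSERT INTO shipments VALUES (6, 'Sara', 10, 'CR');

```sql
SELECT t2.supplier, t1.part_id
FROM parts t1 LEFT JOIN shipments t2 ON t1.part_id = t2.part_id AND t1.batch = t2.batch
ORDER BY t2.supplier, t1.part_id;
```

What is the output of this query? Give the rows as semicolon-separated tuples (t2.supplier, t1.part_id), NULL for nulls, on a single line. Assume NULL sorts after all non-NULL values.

(NULL, 3); (NULL, 3); (NULL, 5); (NULL, 5); (NULL, NULL)

LEFT JOIN keeps every row from `parts`; unmatched rows get NULL for `shipments`'s columns.
Matching on t1.part_id = t2.part_id AND t1.batch = t2.batch. A NULL in a compared column never satisfies the condition.
Matched pairs: 0; unmatched t1 rows kept: 5.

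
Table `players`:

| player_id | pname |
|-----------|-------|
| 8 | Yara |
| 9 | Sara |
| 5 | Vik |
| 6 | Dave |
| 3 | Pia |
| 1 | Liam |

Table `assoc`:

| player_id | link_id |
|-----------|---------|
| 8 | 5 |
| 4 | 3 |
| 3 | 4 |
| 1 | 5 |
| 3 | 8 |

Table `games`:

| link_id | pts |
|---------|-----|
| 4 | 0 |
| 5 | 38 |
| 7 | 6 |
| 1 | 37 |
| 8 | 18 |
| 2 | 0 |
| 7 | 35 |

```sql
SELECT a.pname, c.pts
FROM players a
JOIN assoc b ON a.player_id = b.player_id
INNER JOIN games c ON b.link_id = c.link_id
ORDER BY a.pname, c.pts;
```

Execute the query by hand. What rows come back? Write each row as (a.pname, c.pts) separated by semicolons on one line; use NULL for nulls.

(Liam, 38); (Pia, 0); (Pia, 18); (Yara, 38)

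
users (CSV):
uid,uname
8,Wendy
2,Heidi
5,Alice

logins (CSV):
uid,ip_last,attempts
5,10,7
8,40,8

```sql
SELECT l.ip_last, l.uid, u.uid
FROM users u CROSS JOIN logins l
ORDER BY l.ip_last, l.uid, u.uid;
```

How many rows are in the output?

6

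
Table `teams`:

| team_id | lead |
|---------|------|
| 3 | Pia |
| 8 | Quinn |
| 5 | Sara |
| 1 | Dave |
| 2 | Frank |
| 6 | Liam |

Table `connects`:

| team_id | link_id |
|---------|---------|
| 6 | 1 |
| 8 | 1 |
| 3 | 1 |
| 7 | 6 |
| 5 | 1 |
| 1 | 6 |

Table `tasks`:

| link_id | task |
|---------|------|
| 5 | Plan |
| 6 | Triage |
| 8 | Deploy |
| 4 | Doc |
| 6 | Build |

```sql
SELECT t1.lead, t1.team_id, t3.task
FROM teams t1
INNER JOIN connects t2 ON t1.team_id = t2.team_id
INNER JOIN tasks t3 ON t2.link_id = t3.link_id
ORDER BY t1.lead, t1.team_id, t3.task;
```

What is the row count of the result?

2

Joins associate left-to-right: teams INNER JOIN connects on team_id gives 5 intermediate row(s).
Then INNER JOIN `tasks t3` on link_id: keep only rows whose t2.link_id appears in t3.
Result: 2 row(s).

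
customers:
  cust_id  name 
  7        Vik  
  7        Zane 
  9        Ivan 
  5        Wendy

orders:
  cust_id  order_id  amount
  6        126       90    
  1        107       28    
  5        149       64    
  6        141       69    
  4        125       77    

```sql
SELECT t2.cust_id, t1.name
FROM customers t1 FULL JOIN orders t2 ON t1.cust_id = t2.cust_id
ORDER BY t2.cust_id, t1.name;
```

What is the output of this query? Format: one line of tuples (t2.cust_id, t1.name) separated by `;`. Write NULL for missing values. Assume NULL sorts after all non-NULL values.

FULL OUTER JOIN keeps every row from both sides; unmatched rows get NULL for the other side's columns.
Matching on t1.cust_id = t2.cust_id.
- t1 (cust_id=7) has no partner → padded with NULL.
- t1 (cust_id=7) has no partner → padded with NULL.
- t1 (cust_id=9) has no partner → padded with NULL.
- t1 (cust_id=5) pairs with 1 row(s) of t2.
- plus 4 unmatched t2 row(s), each kept with NULL t1 columns.
After projecting and ordering:
t2.cust_id | t1.name
1 | NULL
4 | NULL
5 | Wendy
6 | NULL
6 | NULL
NULL | Ivan
NULL | Vik
NULL | Zane

(1, NULL); (4, NULL); (5, Wendy); (6, NULL); (6, NULL); (NULL, Ivan); (NULL, Vik); (NULL, Zane)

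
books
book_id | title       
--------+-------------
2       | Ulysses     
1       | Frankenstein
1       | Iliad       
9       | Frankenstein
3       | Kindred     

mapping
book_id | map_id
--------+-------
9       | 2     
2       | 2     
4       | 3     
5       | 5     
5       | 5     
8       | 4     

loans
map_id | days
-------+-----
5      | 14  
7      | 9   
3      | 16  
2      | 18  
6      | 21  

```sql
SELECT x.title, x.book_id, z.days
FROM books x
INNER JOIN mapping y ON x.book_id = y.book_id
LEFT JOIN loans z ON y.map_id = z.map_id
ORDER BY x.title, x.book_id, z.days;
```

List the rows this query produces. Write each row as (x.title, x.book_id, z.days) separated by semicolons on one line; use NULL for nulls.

Evaluate left to right. First `books x INNER JOIN mapping y` on book_id: 2 row(s).
Then LEFT JOIN `loans z` on map_id: each of those 2 rows is kept; rows whose y.map_id has no match in z get NULL for z's columns.

(Frankenstein, 9, 18); (Ulysses, 2, 18)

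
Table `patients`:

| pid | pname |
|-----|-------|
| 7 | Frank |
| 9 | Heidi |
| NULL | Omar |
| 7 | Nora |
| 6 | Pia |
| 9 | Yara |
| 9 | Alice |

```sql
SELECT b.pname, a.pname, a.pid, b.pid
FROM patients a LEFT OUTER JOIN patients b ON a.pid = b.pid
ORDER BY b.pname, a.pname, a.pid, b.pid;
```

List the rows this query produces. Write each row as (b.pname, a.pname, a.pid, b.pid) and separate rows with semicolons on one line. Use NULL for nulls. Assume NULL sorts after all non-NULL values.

(Alice, Alice, 9, 9); (Alice, Heidi, 9, 9); (Alice, Yara, 9, 9); (Frank, Frank, 7, 7); (Frank, Nora, 7, 7); (Heidi, Alice, 9, 9); (Heidi, Heidi, 9, 9); (Heidi, Yara, 9, 9); (Nora, Frank, 7, 7); (Nora, Nora, 7, 7); (Pia, Pia, 6, 6); (Yara, Alice, 9, 9); (Yara, Heidi, 9, 9); (Yara, Yara, 9, 9); (NULL, Omar, NULL, NULL)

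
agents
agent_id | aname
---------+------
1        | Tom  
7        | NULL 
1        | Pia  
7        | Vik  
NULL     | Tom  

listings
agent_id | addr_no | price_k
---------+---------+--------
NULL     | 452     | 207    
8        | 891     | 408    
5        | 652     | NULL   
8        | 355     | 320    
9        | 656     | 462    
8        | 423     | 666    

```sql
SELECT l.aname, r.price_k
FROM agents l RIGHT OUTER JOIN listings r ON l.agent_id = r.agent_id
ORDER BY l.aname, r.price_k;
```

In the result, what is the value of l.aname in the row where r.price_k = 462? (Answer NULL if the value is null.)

NULL

RIGHT JOIN keeps every row from `listings`; unmatched rows get NULL for `agents`'s columns.
Matching on l.agent_id = r.agent_id. A NULL in a compared column never satisfies the condition.
- l row (agent_id=1): no match.
- l row (agent_id=7): no match.
- l row (agent_id=1): no match.
- l row (agent_id=7): no match.
- l row (agent_id=NULL): no match.
- 6 row(s) from r found no l partner → padded with NULL.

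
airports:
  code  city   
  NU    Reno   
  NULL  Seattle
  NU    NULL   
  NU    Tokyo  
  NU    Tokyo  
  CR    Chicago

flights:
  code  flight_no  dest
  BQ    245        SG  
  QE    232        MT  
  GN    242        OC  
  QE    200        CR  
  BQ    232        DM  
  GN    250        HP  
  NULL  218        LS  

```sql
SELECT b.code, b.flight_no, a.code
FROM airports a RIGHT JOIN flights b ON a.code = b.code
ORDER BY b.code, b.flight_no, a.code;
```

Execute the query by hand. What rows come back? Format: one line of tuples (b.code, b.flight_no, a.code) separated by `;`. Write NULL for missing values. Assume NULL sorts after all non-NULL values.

(BQ, 232, NULL); (BQ, 245, NULL); (GN, 242, NULL); (GN, 250, NULL); (QE, 200, NULL); (QE, 232, NULL); (NULL, 218, NULL)

RIGHT JOIN keeps every row from `flights`; unmatched rows get NULL for `airports`'s columns.
Matching on a.code = b.code. A NULL in a compared column never satisfies the condition.
Matched pairs: 0; unmatched b rows kept: 7.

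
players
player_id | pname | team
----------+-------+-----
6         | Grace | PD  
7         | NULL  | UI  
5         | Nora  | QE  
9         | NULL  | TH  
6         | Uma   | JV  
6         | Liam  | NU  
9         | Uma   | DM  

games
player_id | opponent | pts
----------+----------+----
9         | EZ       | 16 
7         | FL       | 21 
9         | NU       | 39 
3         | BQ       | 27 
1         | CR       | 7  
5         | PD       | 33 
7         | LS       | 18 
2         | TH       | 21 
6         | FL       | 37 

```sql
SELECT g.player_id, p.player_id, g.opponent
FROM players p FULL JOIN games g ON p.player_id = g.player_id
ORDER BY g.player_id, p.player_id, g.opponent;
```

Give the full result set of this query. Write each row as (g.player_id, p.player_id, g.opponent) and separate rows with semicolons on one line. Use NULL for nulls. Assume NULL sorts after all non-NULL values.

FULL OUTER JOIN keeps every row from both sides; unmatched rows get NULL for the other side's columns.
Matching on p.player_id = g.player_id.
Matched pairs: 10; unmatched p rows kept: 0; unmatched g rows kept: 3.

(1, NULL, CR); (2, NULL, TH); (3, NULL, BQ); (5, 5, PD); (6, 6, FL); (6, 6, FL); (6, 6, FL); (7, 7, FL); (7, 7, LS); (9, 9, EZ); (9, 9, EZ); (9, 9, NU); (9, 9, NU)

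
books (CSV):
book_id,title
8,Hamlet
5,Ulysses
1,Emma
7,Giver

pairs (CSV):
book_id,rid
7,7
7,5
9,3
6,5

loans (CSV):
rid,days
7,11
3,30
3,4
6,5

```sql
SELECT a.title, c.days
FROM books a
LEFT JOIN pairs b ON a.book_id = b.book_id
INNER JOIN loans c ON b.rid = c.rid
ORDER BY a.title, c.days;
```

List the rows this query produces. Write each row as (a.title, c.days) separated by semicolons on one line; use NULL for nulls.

(Giver, 11)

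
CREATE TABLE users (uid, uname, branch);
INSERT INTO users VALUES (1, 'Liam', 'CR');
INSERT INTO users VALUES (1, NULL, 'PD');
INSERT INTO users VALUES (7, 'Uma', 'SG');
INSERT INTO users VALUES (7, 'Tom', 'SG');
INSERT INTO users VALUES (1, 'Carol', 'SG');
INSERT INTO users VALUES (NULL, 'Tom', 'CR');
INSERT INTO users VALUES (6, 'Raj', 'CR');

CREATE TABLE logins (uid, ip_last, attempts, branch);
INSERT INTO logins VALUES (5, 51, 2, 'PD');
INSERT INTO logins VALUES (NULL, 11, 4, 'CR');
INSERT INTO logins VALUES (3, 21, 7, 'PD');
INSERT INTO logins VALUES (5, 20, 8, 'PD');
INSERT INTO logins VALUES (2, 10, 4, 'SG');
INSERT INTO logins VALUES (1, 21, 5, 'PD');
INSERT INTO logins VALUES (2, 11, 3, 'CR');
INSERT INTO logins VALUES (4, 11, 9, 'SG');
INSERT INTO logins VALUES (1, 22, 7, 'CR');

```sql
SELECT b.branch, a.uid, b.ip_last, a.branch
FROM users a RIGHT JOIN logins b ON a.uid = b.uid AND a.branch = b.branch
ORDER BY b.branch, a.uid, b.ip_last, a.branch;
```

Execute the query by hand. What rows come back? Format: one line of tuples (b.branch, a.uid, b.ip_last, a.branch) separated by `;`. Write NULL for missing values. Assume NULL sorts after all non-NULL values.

(CR, 1, 22, CR); (CR, NULL, 11, NULL); (CR, NULL, 11, NULL); (PD, 1, 21, PD); (PD, NULL, 20, NULL); (PD, NULL, 21, NULL); (PD, NULL, 51, NULL); (SG, NULL, 10, NULL); (SG, NULL, 11, NULL)

RIGHT JOIN keeps every row from `logins`; unmatched rows get NULL for `users`'s columns.
Matching on a.uid = b.uid AND a.branch = b.branch. A NULL in a compared column never satisfies the condition.
Matched pairs: 2; unmatched b rows kept: 7.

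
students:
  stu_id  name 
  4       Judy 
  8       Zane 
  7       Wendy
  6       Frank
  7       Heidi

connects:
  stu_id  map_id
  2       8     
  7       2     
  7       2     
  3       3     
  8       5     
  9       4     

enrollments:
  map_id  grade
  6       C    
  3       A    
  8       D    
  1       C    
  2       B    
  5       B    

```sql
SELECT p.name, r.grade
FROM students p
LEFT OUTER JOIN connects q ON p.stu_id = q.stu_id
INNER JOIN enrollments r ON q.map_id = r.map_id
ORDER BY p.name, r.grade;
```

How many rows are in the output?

5

Joins associate left-to-right: students LEFT JOIN connects on stu_id gives 7 intermediate row(s).
Then INNER JOIN `enrollments r` on map_id: keep only rows whose q.map_id appears in r.
Result: 5 row(s).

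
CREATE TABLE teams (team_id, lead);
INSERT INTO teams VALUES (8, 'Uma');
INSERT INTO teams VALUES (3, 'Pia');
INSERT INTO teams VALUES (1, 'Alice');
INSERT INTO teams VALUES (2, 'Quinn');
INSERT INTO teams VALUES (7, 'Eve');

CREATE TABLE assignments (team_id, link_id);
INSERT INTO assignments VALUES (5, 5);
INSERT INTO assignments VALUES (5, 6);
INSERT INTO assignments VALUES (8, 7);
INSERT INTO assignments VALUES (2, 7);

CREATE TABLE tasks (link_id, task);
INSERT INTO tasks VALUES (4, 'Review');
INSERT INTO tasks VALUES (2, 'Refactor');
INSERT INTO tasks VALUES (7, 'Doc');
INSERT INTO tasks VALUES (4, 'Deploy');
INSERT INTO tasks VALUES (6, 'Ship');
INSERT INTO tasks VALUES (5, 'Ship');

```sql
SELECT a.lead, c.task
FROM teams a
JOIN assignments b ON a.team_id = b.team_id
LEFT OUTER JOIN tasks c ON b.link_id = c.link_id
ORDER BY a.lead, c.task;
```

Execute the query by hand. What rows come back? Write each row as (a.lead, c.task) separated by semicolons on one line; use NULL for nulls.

Joins associate left-to-right: teams INNER JOIN assignments on team_id gives 2 intermediate row(s).
Then LEFT JOIN `tasks c` on link_id: each of those 2 rows is kept; rows whose b.link_id has no match in c get NULL for c's columns.

(Quinn, Doc); (Uma, Doc)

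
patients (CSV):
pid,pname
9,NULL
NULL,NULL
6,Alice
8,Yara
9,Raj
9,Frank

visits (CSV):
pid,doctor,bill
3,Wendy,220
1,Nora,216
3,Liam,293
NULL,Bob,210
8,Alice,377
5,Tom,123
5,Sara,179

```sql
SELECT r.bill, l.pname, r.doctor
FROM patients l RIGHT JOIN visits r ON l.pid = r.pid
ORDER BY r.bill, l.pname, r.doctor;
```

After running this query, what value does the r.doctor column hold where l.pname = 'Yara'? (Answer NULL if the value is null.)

RIGHT JOIN keeps every row from `visits`; unmatched rows get NULL for `patients`'s columns.
Matching on l.pid = r.pid. A NULL in a compared column never satisfies the condition.
- pid=9: no matching r row.
- pid=NULL: no matching r row.
- pid=6: no matching r row.
- pid=8: 1 matching r row(s), so 1 row(s) emitted.
- pid=9: no matching r row.
- pid=9: no matching r row.
- 6 r row(s) had no l match → kept, l columns NULL.

Alice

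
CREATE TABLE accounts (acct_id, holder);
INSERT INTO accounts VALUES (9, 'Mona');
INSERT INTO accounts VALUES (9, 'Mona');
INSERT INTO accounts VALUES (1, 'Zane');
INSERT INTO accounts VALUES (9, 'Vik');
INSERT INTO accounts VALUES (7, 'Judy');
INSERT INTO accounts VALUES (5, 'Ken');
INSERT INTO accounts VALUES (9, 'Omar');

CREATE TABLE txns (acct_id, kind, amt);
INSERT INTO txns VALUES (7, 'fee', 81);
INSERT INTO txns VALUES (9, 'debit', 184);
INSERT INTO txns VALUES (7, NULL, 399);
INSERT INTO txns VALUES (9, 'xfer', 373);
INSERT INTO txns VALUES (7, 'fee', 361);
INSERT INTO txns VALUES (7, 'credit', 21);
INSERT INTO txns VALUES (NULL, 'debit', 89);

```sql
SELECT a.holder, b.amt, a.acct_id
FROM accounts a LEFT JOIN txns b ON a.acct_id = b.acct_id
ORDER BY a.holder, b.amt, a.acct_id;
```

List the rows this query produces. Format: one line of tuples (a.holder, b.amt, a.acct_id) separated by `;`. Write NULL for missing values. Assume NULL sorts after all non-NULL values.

LEFT JOIN keeps every row from `accounts`; unmatched rows get NULL for `txns`'s columns.
Matching on a.acct_id = b.acct_id. A NULL in a compared column never satisfies the condition.
- a row (acct_id=9): matches 2 b row(s) → 2 output row(s).
- a row (acct_id=9): matches 2 b row(s) → 2 output row(s).
- a row (acct_id=1): no match → kept, b columns NULL.
- a row (acct_id=9): matches 2 b row(s) → 2 output row(s).
- a row (acct_id=7): matches 4 b row(s) → 4 output row(s).
- a row (acct_id=5): no match → kept, b columns NULL.
- a row (acct_id=9): matches 2 b row(s) → 2 output row(s).

(Judy, 21, 7); (Judy, 81, 7); (Judy, 361, 7); (Judy, 399, 7); (Ken, NULL, 5); (Mona, 184, 9); (Mona, 184, 9); (Mona, 373, 9); (Mona, 373, 9); (Omar, 184, 9); (Omar, 373, 9); (Vik, 184, 9); (Vik, 373, 9); (Zane, NULL, 1)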